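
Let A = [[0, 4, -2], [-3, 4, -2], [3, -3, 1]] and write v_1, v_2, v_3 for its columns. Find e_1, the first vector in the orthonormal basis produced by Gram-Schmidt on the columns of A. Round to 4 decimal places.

e_1 = (0.0000, -0.7071, 0.7071)

v_1 = (0, -3, 3); ‖v_1‖ = 4.2426, so e_1 = (0.0000, -0.7071, 0.7071).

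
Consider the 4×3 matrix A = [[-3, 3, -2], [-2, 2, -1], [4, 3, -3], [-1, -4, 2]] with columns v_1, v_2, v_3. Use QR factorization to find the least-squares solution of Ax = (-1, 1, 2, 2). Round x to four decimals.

x = (-0.0246, -1.3789, -1.9789)

v_1 = (-3, -2, 4, -1); ‖v_1‖ = 5.4772, so q_1 = (-0.5477, -0.3651, 0.7303, -0.1826).
q_1·v_2 = (-0.5477)·3 + (-0.3651)·2 + 0.7303·3 + (-0.1826)·(-4) = 0.5477.
u_2 = v_2 − 0.5477·q_1 = (3.3000, 2.2000, 2.6000, -3.9000).
‖u_2‖ = 6.1400, so q_2 = (0.5375, 0.3583, 0.4235, -0.6352).
q_1·v_3 = (-0.5477)·(-2) + (-0.3651)·(-1) + 0.7303·(-3) + (-0.1826)·2 = -1.0954; q_2·v_3 = 0.5375·(-2) + 0.3583·(-1) + 0.4235·(-3) + (-0.6352)·2 = -3.9739.
u_3 = v_3 + 1.0954·q_1 + 3.9739·q_2 = (-0.4642, 0.0239, -0.5172, -0.7241).
‖u_3‖ = 1.0040, so q_3 = (-0.4624, 0.0238, -0.5152, -0.7213).
Qᵀb = (1.2780, -0.6026, -1.9868).
Back-substitute: x_3 = -1.9868/1.0040 = -1.9789.
x_2 = (-0.6026 + 3.9739·(-1.9789))/6.1400 = -1.3789.
x_1 = (1.2780 − 0.5477·(-1.3789) + 1.0954·(-1.9789))/5.4772 = -0.0246.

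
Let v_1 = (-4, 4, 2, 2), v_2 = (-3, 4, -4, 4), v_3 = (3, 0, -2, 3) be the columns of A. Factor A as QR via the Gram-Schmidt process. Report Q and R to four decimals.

q_1 = v_1/‖v_1‖ = (-4, 4, 2, 2)/6.3246 = (-0.6325, 0.6325, 0.3162, 0.3162).
r_{12} = q_1·v_2 = 4.4272.
u_2 = v_2 − 4.4272·q_1 = (-0.2000, 1.2000, -5.4000, 2.6000).
‖u_2‖ = 6.1156, so q_2 = (-0.0327, 0.1962, -0.8830, 0.4251).
r_{13} = q_1·v_3 = -1.5811; r_{23} = q_2·v_3 = 2.9433.
u_3 = v_3 + 1.5811·q_1 − 2.9433·q_2 = (2.0963, 0.4225, 1.0989, 2.2487).
‖u_3‖ = 3.2919, so q_3 = (0.6368, 0.1283, 0.3338, 0.6831).

Q = [[-0.6325, -0.0327, 0.6368], [0.6325, 0.1962, 0.1283], [0.3162, -0.8830, 0.3338], [0.3162, 0.4251, 0.6831]], R = [[6.3246, 4.4272, -1.5811], [0.0000, 6.1156, 2.9433], [0.0000, 0.0000, 3.2919]]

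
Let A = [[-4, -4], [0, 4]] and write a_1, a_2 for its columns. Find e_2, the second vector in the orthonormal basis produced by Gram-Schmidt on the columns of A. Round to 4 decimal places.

a_1 = (-4, 0); ‖a_1‖ = 4.0000, so e_1 = (-1.0000, 0.0000).
e_1·a_2 = (-1.0000)·(-4) + 0.0000·4 = 4.0000.
u_2 = a_2 − 4.0000·e_1 = (0.0000, 4.0000).
‖u_2‖ = 4.0000, so e_2 = (0.0000, 1.0000).

e_2 = (0.0000, 1.0000)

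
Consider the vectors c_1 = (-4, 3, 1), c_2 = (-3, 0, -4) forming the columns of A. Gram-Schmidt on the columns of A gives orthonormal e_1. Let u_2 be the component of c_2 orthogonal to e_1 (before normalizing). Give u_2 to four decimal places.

c_1 = (-4, 3, 1); ‖c_1‖ = 5.0990, so e_1 = (-0.7845, 0.5883, 0.1961).
e_1·c_2 = (-0.7845)·(-3) + 0.5883·0 + 0.1961·(-4) = 1.5689.
u_2 = c_2 − 1.5689·e_1 = (-1.7692, -0.9231, -4.3077).

u_2 = (-1.7692, -0.9231, -4.3077)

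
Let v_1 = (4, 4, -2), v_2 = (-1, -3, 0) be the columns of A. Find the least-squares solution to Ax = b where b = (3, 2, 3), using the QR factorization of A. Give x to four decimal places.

e_1 = v_1/‖v_1‖ = (4, 4, -2)/6.0000 = (0.6667, 0.6667, -0.3333).
r_{12} = e_1·v_2 = -2.6667.
u_2 = v_2 + 2.6667·e_1 = (0.7778, -1.2222, -0.8889).
‖u_2‖ = 1.6997, so e_2 = (0.4576, -0.7191, -0.5230).
Qᵀb = (2.3333, -1.6343).
Back-substitute: x_2 = -1.6343/1.6997 = -0.9615.
x_1 = (2.3333 + 2.6667·(-0.9615))/6.0000 = -0.0385.

x = (-0.0385, -0.9615)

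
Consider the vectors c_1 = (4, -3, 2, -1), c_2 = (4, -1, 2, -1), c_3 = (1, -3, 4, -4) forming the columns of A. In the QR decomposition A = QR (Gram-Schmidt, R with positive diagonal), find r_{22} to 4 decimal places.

c_1 = (4, -3, 2, -1); ‖c_1‖ = 5.4772, so e_1 = (0.7303, -0.5477, 0.3651, -0.1826).
e_1·c_2 = 0.7303·4 + (-0.5477)·(-1) + 0.3651·2 + (-0.1826)·(-1) = 4.3818.
u_2 = c_2 − 4.3818·e_1 = (0.8000, 1.4000, 0.4000, -0.2000).
r_{22} = ‖u_2‖ = 1.6733.

r_{22} = 1.6733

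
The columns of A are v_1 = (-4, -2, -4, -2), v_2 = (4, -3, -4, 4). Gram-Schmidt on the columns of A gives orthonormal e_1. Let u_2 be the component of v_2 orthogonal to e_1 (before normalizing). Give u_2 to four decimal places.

u_2 = (3.8000, -3.1000, -4.2000, 3.9000)

e_1 = v_1/‖v_1‖ = (-4, -2, -4, -2)/6.3246 = (-0.6325, -0.3162, -0.6325, -0.3162).
r_{12} = e_1·v_2 = -0.3162.
u_2 = v_2 + 0.3162·e_1 = (3.8000, -3.1000, -4.2000, 3.9000).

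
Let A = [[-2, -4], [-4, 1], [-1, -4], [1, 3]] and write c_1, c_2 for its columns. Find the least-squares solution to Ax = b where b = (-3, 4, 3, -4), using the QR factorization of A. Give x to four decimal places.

q_1 = c_1/‖c_1‖ = (-2, -4, -1, 1)/4.6904 = (-0.4264, -0.8528, -0.2132, 0.2132).
r_{12} = q_1·c_2 = 2.3452.
u_2 = c_2 − 2.3452·q_1 = (-3.0000, 3.0000, -3.5000, 2.5000).
‖u_2‖ = 6.0415, so q_2 = (-0.4966, 0.4966, -0.5793, 0.4138).
Qᵀb = (-3.6244, 0.0828).
Back-substitute: x_2 = 0.0828/6.0415 = 0.0137.
x_1 = (-3.6244 − 2.3452·0.0137)/4.6904 = -0.7796.

x = (-0.7796, 0.0137)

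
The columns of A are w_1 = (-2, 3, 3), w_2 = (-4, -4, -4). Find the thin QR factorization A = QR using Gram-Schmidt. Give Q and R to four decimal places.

q_1 = w_1/‖w_1‖ = (-2, 3, 3)/4.6904 = (-0.4264, 0.6396, 0.6396).
r_{12} = q_1·w_2 = -3.4112.
u_2 = w_2 + 3.4112·q_1 = (-5.4545, -1.8182, -1.8182).
‖u_2‖ = 6.0302, so q_2 = (-0.9045, -0.3015, -0.3015).

Q = [[-0.4264, -0.9045], [0.6396, -0.3015], [0.6396, -0.3015]], R = [[4.6904, -3.4112], [0.0000, 6.0302]]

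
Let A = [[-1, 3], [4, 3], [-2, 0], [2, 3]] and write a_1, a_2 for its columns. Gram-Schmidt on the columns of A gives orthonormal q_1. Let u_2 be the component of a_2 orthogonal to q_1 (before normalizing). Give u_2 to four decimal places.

u_2 = (3.6000, 0.6000, 1.2000, 1.8000)

a_1 = (-1, 4, -2, 2); ‖a_1‖ = 5.0000, so q_1 = (-0.2000, 0.8000, -0.4000, 0.4000).
q_1·a_2 = (-0.2000)·3 + 0.8000·3 + (-0.4000)·0 + 0.4000·3 = 3.0000.
u_2 = a_2 − 3.0000·q_1 = (3.6000, 0.6000, 1.2000, 1.8000).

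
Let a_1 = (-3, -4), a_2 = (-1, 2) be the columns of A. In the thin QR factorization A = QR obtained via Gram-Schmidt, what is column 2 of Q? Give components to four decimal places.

a_1 = (-3, -4); ‖a_1‖ = 5.0000, so e_1 = (-0.6000, -0.8000).
e_1·a_2 = (-0.6000)·(-1) + (-0.8000)·2 = -1.0000.
u_2 = a_2 + 1.0000·e_1 = (-1.6000, 1.2000).
‖u_2‖ = 2.0000, so e_2 = (-0.8000, 0.6000).

e_2 = (-0.8000, 0.6000)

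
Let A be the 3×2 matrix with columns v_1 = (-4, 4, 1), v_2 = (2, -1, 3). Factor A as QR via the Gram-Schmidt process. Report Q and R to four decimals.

v_1 = (-4, 4, 1); ‖v_1‖ = 5.7446, so e_1 = (-0.6963, 0.6963, 0.1741).
e_1·v_2 = (-0.6963)·2 + 0.6963·(-1) + 0.1741·3 = -1.5667.
u_2 = v_2 + 1.5667·e_1 = (0.9091, 0.0909, 3.2727).
‖u_2‖ = 3.3979, so e_2 = (0.2675, 0.0268, 0.9632).

Q = [[-0.6963, 0.2675], [0.6963, 0.0268], [0.1741, 0.9632]], R = [[5.7446, -1.5667], [0.0000, 3.3979]]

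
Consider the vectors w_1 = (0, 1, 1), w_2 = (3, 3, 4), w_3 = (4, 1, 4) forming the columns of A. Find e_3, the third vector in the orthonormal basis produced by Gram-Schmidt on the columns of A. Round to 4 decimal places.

e_3 = (-0.2294, -0.6882, 0.6882)

w_1 = (0, 1, 1); ‖w_1‖ = 1.4142, so e_1 = (0.0000, 0.7071, 0.7071).
e_1·w_2 = 0.0000·3 + 0.7071·3 + 0.7071·4 = 4.9497.
u_2 = w_2 − 4.9497·e_1 = (3.0000, -0.5000, 0.5000).
‖u_2‖ = 3.0822, so e_2 = (0.9733, -0.1622, 0.1622).
e_1·w_3 = 0.0000·4 + 0.7071·1 + 0.7071·4 = 3.5355; e_2·w_3 = 0.9733·4 + (-0.1622)·1 + 0.1622·4 = 4.3800.
u_3 = w_3 − 3.5355·e_1 − 4.3800·e_2 = (-0.2632, -0.7895, 0.7895).
‖u_3‖ = 1.1471, so e_3 = (-0.2294, -0.6882, 0.6882).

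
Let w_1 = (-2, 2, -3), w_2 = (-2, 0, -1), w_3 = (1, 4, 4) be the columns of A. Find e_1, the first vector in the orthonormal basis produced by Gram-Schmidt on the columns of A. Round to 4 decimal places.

e_1 = (-0.4851, 0.4851, -0.7276)

e_1 = w_1/‖w_1‖ = (-2, 2, -3)/4.1231 = (-0.4851, 0.4851, -0.7276).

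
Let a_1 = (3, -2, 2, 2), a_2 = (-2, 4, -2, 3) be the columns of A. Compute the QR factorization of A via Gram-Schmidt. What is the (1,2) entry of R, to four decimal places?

r_{12} = -2.6186

a_1 = (3, -2, 2, 2); ‖a_1‖ = 4.5826, so e_1 = (0.6547, -0.4364, 0.4364, 0.4364).
r_{12} = e_1·a_2 = -2.6186.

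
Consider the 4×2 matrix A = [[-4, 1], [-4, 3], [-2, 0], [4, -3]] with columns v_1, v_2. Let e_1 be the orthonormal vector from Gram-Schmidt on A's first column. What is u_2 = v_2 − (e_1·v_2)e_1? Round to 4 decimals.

u_2 = (-1.1538, 0.8462, -1.0769, -0.8462)

e_1 = v_1/‖v_1‖ = (-4, -4, -2, 4)/7.2111 = (-0.5547, -0.5547, -0.2774, 0.5547).
r_{12} = e_1·v_2 = -3.8829.
u_2 = v_2 + 3.8829·e_1 = (-1.1538, 0.8462, -1.0769, -0.8462).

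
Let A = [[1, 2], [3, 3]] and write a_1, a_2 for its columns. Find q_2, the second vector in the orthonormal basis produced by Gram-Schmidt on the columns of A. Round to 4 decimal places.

q_2 = (0.9487, -0.3162)

a_1 = (1, 3); ‖a_1‖ = 3.1623, so q_1 = (0.3162, 0.9487).
q_1·a_2 = 0.3162·2 + 0.9487·3 = 3.4785.
u_2 = a_2 − 3.4785·q_1 = (0.9000, -0.3000).
‖u_2‖ = 0.9487, so q_2 = (0.9487, -0.3162).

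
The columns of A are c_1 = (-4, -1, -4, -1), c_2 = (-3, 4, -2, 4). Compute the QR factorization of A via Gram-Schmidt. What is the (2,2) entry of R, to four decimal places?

r_{22} = 6.3847

c_1 = (-4, -1, -4, -1); ‖c_1‖ = 5.8310, so q_1 = (-0.6860, -0.1715, -0.6860, -0.1715).
q_1·c_2 = (-0.6860)·(-3) + (-0.1715)·4 + (-0.6860)·(-2) + (-0.1715)·4 = 2.0580.
u_2 = c_2 − 2.0580·q_1 = (-1.5882, 4.3529, -0.5882, 4.3529).
r_{22} = ‖u_2‖ = 6.3847.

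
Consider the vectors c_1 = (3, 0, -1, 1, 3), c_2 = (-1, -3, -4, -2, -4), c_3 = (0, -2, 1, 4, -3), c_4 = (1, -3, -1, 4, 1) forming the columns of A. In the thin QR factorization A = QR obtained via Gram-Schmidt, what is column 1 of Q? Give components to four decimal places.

q_1 = c_1/‖c_1‖ = (3, 0, -1, 1, 3)/4.4721 = (0.6708, 0.0000, -0.2236, 0.2236, 0.6708).

q_1 = (0.6708, 0.0000, -0.2236, 0.2236, 0.6708)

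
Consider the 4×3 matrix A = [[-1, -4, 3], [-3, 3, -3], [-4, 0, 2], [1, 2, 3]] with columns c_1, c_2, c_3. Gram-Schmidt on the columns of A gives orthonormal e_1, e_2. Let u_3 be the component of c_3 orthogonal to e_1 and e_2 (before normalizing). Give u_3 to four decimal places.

u_3 = (0.9018, -1.5039, 1.9173, 4.0594)

c_1 = (-1, -3, -4, 1); ‖c_1‖ = 5.1962, so e_1 = (-0.1925, -0.5774, -0.7698, 0.1925).
e_1·c_2 = (-0.1925)·(-4) + (-0.5774)·3 + (-0.7698)·0 + 0.1925·2 = -0.5774.
u_2 = c_2 + 0.5774·e_1 = (-4.1111, 2.6667, -0.4444, 2.1111).
‖u_2‖ = 5.3541, so e_2 = (-0.7678, 0.4981, -0.0830, 0.3943).
e_1·c_3 = (-0.1925)·3 + (-0.5774)·(-3) + (-0.7698)·2 + 0.1925·3 = 0.1925; e_2·c_3 = (-0.7678)·3 + 0.4981·(-3) + (-0.0830)·2 + 0.3943·3 = -2.7808.
u_3 = c_3 − 0.1925·e_1 + 2.7808·e_2 = (0.9018, -1.5039, 1.9173, 4.0594).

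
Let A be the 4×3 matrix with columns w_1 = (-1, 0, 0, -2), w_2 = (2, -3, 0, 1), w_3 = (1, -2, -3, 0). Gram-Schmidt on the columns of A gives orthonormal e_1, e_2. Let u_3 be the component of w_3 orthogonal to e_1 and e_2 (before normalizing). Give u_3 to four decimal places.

u_3 = (0.0000, 0.0000, -3.0000, 0.0000)

e_1 = w_1/‖w_1‖ = (-1, 0, 0, -2)/2.2361 = (-0.4472, 0.0000, 0.0000, -0.8944).
r_{12} = e_1·w_2 = -1.7889.
u_2 = w_2 + 1.7889·e_1 = (1.2000, -3.0000, 0.0000, -0.6000).
‖u_2‖ = 3.2863, so e_2 = (0.3651, -0.9129, 0.0000, -0.1826).
r_{13} = e_1·w_3 = -0.4472; r_{23} = e_2·w_3 = 2.1909.
u_3 = w_3 + 0.4472·e_1 − 2.1909·e_2 = (0.0000, 0.0000, -3.0000, 0.0000).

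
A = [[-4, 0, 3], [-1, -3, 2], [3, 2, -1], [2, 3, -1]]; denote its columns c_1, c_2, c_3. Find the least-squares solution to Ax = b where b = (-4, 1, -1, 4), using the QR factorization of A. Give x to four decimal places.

q_1 = c_1/‖c_1‖ = (-4, -1, 3, 2)/5.4772 = (-0.7303, -0.1826, 0.5477, 0.3651).
r_{12} = q_1·c_2 = 2.7386.
u_2 = c_2 − 2.7386·q_1 = (2.0000, -2.5000, 0.5000, 2.0000).
‖u_2‖ = 3.8079, so q_2 = (0.5252, -0.6565, 0.1313, 0.5252).
r_{13} = q_1·c_3 = -3.4689; r_{23} = q_2·c_3 = -0.3939.
u_3 = c_3 + 3.4689·q_1 + 0.3939·q_2 = (0.6736, 1.1080, 0.9517, 0.4736).
‖u_3‖ = 1.6768, so q_3 = (0.4017, 0.6608, 0.5676, 0.2824).
Qᵀb = (3.6515, -0.7878, -0.3839).
Back-substitute: x_3 = -0.3839/1.6768 = -0.2289.
x_2 = (-0.7878 + 0.3939·(-0.2289))/3.8079 = -0.2306.
x_1 = (3.6515 − 2.7386·(-0.2306) + 3.4689·(-0.2289))/5.4772 = 0.6370.

x = (0.6370, -0.2306, -0.2289)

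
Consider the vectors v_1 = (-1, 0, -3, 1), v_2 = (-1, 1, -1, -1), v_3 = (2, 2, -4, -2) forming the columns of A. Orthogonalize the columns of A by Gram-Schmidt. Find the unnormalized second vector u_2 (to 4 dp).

v_1 = (-1, 0, -3, 1); ‖v_1‖ = 3.3166, so e_1 = (-0.3015, 0.0000, -0.9045, 0.3015).
e_1·v_2 = (-0.3015)·(-1) + 0.0000·1 + (-0.9045)·(-1) + 0.3015·(-1) = 0.9045.
u_2 = v_2 − 0.9045·e_1 = (-0.7273, 1.0000, -0.1818, -1.2727).

u_2 = (-0.7273, 1.0000, -0.1818, -1.2727)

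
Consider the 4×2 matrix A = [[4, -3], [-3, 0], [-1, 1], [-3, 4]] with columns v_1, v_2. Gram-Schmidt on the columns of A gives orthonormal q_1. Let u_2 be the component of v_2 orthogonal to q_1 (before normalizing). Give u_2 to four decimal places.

q_1 = v_1/‖v_1‖ = (4, -3, -1, -3)/5.9161 = (0.6761, -0.5071, -0.1690, -0.5071).
r_{12} = q_1·v_2 = -4.2258.
u_2 = v_2 + 4.2258·q_1 = (-0.1429, -2.1429, 0.2857, 1.8571).

u_2 = (-0.1429, -2.1429, 0.2857, 1.8571)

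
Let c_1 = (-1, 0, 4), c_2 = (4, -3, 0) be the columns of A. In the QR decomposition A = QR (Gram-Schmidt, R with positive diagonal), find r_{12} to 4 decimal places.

r_{12} = -0.9701

q_1 = c_1/‖c_1‖ = (-1, 0, 4)/4.1231 = (-0.2425, 0.0000, 0.9701).
r_{12} = q_1·c_2 = -0.9701.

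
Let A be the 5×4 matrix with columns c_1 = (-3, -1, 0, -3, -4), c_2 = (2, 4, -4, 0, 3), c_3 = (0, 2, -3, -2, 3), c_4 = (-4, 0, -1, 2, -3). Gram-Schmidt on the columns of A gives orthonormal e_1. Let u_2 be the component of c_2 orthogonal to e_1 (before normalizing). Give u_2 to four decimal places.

e_1 = c_1/‖c_1‖ = (-3, -1, 0, -3, -4)/5.9161 = (-0.5071, -0.1690, 0.0000, -0.5071, -0.6761).
r_{12} = e_1·c_2 = -3.7187.
u_2 = c_2 + 3.7187·e_1 = (0.1143, 3.3714, -4.0000, -1.8857, 0.4857).

u_2 = (0.1143, 3.3714, -4.0000, -1.8857, 0.4857)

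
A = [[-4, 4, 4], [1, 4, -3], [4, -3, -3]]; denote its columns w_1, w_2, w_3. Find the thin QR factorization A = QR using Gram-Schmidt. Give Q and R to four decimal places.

q_1 = w_1/‖w_1‖ = (-4, 1, 4)/5.7446 = (-0.6963, 0.1741, 0.6963).
r_{12} = q_1·w_2 = -4.1779.
u_2 = w_2 + 4.1779·q_1 = (1.0909, 4.7273, -0.0909).
‖u_2‖ = 4.8524, so q_2 = (0.2248, 0.9742, -0.0187).
r_{13} = q_1·w_3 = -5.3964; r_{23} = q_2·w_3 = -1.9672.
u_3 = w_3 + 5.3964·q_1 + 1.9672·q_2 = (0.6847, -0.1441, 0.7207).
‖u_3‖ = 1.0045, so q_3 = (0.6816, -0.1435, 0.7175).

Q = [[-0.6963, 0.2248, 0.6816], [0.1741, 0.9742, -0.1435], [0.6963, -0.0187, 0.7175]], R = [[5.7446, -4.1779, -5.3964], [0.0000, 4.8524, -1.9672], [0.0000, 0.0000, 1.0045]]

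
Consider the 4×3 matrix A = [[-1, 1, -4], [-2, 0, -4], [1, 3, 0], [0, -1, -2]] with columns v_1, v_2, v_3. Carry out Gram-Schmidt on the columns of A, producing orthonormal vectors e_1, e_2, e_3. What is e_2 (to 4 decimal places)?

e_2 = (0.4148, 0.2074, 0.8296, -0.3111)

v_1 = (-1, -2, 1, 0); ‖v_1‖ = 2.4495, so e_1 = (-0.4082, -0.8165, 0.4082, 0.0000).
e_1·v_2 = (-0.4082)·1 + (-0.8165)·0 + 0.4082·3 + 0.0000·(-1) = 0.8165.
u_2 = v_2 − 0.8165·e_1 = (1.3333, 0.6667, 2.6667, -1.0000).
‖u_2‖ = 3.2146, so e_2 = (0.4148, 0.2074, 0.8296, -0.3111).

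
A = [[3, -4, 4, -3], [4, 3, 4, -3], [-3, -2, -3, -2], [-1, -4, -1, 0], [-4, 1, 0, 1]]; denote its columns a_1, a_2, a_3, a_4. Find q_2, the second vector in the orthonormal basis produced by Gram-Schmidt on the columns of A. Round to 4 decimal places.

a_1 = (3, 4, -3, -1, -4); ‖a_1‖ = 7.1414, so q_1 = (0.4201, 0.5601, -0.4201, -0.1400, -0.5601).
q_1·a_2 = 0.4201·(-4) + 0.5601·3 + (-0.4201)·(-2) + (-0.1400)·(-4) + (-0.5601)·1 = 0.8402.
u_2 = a_2 − 0.8402·q_1 = (-4.3529, 2.5294, -1.6471, -3.8824, 1.4706).
‖u_2‖ = 6.7301, so q_2 = (-0.6468, 0.3758, -0.2447, -0.5769, 0.2185).

q_2 = (-0.6468, 0.3758, -0.2447, -0.5769, 0.2185)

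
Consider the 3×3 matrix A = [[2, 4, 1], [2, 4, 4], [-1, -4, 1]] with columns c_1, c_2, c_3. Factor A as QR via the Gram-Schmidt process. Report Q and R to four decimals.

c_1 = (2, 2, -1); ‖c_1‖ = 3.0000, so e_1 = (0.6667, 0.6667, -0.3333).
e_1·c_2 = 0.6667·4 + 0.6667·4 + (-0.3333)·(-4) = 6.6667.
u_2 = c_2 − 6.6667·e_1 = (-0.4444, -0.4444, -1.7778).
‖u_2‖ = 1.8856, so e_2 = (-0.2357, -0.2357, -0.9428).
e_1·c_3 = 0.6667·1 + 0.6667·4 + (-0.3333)·1 = 3.0000; e_2·c_3 = (-0.2357)·1 + (-0.2357)·4 + (-0.9428)·1 = -2.1213.
u_3 = c_3 − 3.0000·e_1 + 2.1213·e_2 = (-1.5000, 1.5000, 0.0000).
‖u_3‖ = 2.1213, so e_3 = (-0.7071, 0.7071, 0.0000).

Q = [[0.6667, -0.2357, -0.7071], [0.6667, -0.2357, 0.7071], [-0.3333, -0.9428, 0.0000]], R = [[3.0000, 6.6667, 3.0000], [0.0000, 1.8856, -2.1213], [0.0000, 0.0000, 2.1213]]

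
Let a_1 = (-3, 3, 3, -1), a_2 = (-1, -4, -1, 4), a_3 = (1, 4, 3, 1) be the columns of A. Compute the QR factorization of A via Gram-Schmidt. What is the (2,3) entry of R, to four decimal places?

r_{23} = -1.2608

a_1 = (-3, 3, 3, -1); ‖a_1‖ = 5.2915, so e_1 = (-0.5669, 0.5669, 0.5669, -0.1890).
e_1·a_2 = (-0.5669)·(-1) + 0.5669·(-4) + 0.5669·(-1) + (-0.1890)·4 = -3.0237.
u_2 = a_2 + 3.0237·e_1 = (-2.7143, -2.2857, 0.7143, 3.4286).
‖u_2‖ = 4.9857, so e_2 = (-0.5444, -0.4585, 0.1433, 0.6877).
r_{23} = e_2·a_3 = -1.2608.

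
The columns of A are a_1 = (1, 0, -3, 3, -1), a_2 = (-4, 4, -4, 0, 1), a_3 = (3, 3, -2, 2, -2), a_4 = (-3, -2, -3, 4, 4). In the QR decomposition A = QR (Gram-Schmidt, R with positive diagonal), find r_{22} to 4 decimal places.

r_{22} = 6.8228

q_1 = a_1/‖a_1‖ = (1, 0, -3, 3, -1)/4.4721 = (0.2236, 0.0000, -0.6708, 0.6708, -0.2236).
r_{12} = q_1·a_2 = 1.5652.
u_2 = a_2 − 1.5652·q_1 = (-4.3500, 4.0000, -2.9500, -1.0500, 1.3500).
r_{22} = ‖u_2‖ = 6.8228.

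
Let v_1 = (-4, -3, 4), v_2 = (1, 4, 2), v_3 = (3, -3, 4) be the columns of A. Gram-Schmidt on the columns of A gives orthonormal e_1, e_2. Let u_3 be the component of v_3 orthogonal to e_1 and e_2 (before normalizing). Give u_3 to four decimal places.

e_1 = v_1/‖v_1‖ = (-4, -3, 4)/6.4031 = (-0.6247, -0.4685, 0.6247).
r_{12} = e_1·v_2 = -1.2494.
u_2 = v_2 + 1.2494·e_1 = (0.2195, 3.4146, 2.7805).
‖u_2‖ = 4.4090, so e_2 = (0.0498, 0.7745, 0.6306).
r_{13} = e_1·v_3 = 2.0303; r_{23} = e_2·v_3 = 0.3485.
u_3 = v_3 − 2.0303·e_1 − 0.3485·e_2 = (4.2509, -2.3187, 2.5119).

u_3 = (4.2509, -2.3187, 2.5119)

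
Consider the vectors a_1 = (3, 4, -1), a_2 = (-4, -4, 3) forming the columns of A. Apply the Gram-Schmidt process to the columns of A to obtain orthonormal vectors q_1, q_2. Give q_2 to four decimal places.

q_2 = (-0.2105, 0.3828, 0.8995)

q_1 = a_1/‖a_1‖ = (3, 4, -1)/5.0990 = (0.5883, 0.7845, -0.1961).
r_{12} = q_1·a_2 = -6.0796.
u_2 = a_2 + 6.0796·q_1 = (-0.4231, 0.7692, 1.8077).
‖u_2‖ = 2.0096, so q_2 = (-0.2105, 0.3828, 0.8995).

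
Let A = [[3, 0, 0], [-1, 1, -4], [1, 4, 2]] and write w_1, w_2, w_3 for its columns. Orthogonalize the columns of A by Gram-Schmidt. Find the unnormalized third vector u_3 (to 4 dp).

u_3 = (-1.5169, -3.6404, 0.9101)

w_1 = (3, -1, 1); ‖w_1‖ = 3.3166, so q_1 = (0.9045, -0.3015, 0.3015).
q_1·w_2 = 0.9045·0 + (-0.3015)·1 + 0.3015·4 = 0.9045.
u_2 = w_2 − 0.9045·q_1 = (-0.8182, 1.2727, 3.7273).
‖u_2‖ = 4.0227, so q_2 = (-0.2034, 0.3164, 0.9266).
q_1·w_3 = 0.9045·0 + (-0.3015)·(-4) + 0.3015·2 = 1.8091; q_2·w_3 = (-0.2034)·0 + 0.3164·(-4) + 0.9266·2 = 0.5876.
u_3 = w_3 − 1.8091·q_1 − 0.5876·q_2 = (-1.5169, -3.6404, 0.9101).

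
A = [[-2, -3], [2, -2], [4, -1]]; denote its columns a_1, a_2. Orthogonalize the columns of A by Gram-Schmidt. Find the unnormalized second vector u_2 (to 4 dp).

u_2 = (-3.1667, -1.8333, -0.6667)

q_1 = a_1/‖a_1‖ = (-2, 2, 4)/4.8990 = (-0.4082, 0.4082, 0.8165).
r_{12} = q_1·a_2 = -0.4082.
u_2 = a_2 + 0.4082·q_1 = (-3.1667, -1.8333, -0.6667).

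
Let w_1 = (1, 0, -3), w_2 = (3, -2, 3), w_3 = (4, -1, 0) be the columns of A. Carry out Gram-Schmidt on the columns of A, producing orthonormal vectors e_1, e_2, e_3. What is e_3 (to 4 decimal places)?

e_3 = (0.4423, 0.8847, 0.1474)

w_1 = (1, 0, -3); ‖w_1‖ = 3.1623, so e_1 = (0.3162, 0.0000, -0.9487).
e_1·w_2 = 0.3162·3 + 0.0000·(-2) + (-0.9487)·3 = -1.8974.
u_2 = w_2 + 1.8974·e_1 = (3.6000, -2.0000, 1.2000).
‖u_2‖ = 4.2895, so e_2 = (0.8393, -0.4663, 0.2798).
e_1·w_3 = 0.3162·4 + 0.0000·(-1) + (-0.9487)·0 = 1.2649; e_2·w_3 = 0.8393·4 + (-0.4663)·(-1) + 0.2798·0 = 3.8233.
u_3 = w_3 − 1.2649·e_1 − 3.8233·e_2 = (0.3913, 0.7826, 0.1304).
‖u_3‖ = 0.8847, so e_3 = (0.4423, 0.8847, 0.1474).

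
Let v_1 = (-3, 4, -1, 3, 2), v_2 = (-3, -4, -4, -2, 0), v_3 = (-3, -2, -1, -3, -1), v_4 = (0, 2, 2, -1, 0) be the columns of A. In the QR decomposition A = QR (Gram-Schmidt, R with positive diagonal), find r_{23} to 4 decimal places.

r_{23} = 3.8041

v_1 = (-3, 4, -1, 3, 2); ‖v_1‖ = 6.2450, so q_1 = (-0.4804, 0.6405, -0.1601, 0.4804, 0.3203).
q_1·v_2 = (-0.4804)·(-3) + 0.6405·(-4) + (-0.1601)·(-4) + 0.4804·(-2) + 0.3203·0 = -1.4412.
u_2 = v_2 + 1.4412·q_1 = (-3.6923, -3.0769, -4.2308, -1.3077, 0.4615).
‖u_2‖ = 6.5516, so q_2 = (-0.5636, -0.4696, -0.6458, -0.1996, 0.0704).
r_{23} = q_2·v_3 = 3.8041.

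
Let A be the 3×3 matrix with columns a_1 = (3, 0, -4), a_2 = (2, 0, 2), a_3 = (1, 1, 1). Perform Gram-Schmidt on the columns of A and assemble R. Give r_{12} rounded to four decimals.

r_{12} = -0.4000

e_1 = a_1/‖a_1‖ = (3, 0, -4)/5.0000 = (0.6000, 0.0000, -0.8000).
r_{12} = e_1·a_2 = -0.4000.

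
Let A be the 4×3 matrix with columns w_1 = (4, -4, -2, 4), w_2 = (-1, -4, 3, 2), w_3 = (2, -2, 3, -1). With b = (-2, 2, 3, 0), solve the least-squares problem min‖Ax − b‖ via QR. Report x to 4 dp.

e_1 = w_1/‖w_1‖ = (4, -4, -2, 4)/7.2111 = (0.5547, -0.5547, -0.2774, 0.5547).
r_{12} = e_1·w_2 = 1.9415.
u_2 = w_2 − 1.9415·e_1 = (-2.0769, -2.9231, 3.5385, 0.9231).
‖u_2‖ = 5.1216, so e_2 = (-0.4055, -0.5707, 0.6909, 0.1802).
r_{13} = e_1·w_3 = 0.8321; r_{23} = e_2·w_3 = 2.2229.
u_3 = w_3 − 0.8321·e_1 − 2.2229·e_2 = (2.4399, -0.2698, 1.6950, -1.8622).
‖u_3‖ = 3.5166, so e_3 = (0.6938, -0.0767, 0.4820, -0.5295).
Qᵀb = (-3.0509, 1.7422, -0.0951).
Back-substitute: x_3 = -0.0951/3.5166 = -0.0270.
x_2 = (1.7422 − 2.2229·(-0.0270))/5.1216 = 0.3519.
x_1 = (-3.0509 − 1.9415·0.3519 − 0.8321·(-0.0270))/7.2111 = -0.5147.

x = (-0.5147, 0.3519, -0.0270)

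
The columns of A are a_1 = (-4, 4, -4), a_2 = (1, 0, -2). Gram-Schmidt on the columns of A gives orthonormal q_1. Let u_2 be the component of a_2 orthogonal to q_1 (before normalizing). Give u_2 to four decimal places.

u_2 = (1.3333, -0.3333, -1.6667)

q_1 = a_1/‖a_1‖ = (-4, 4, -4)/6.9282 = (-0.5774, 0.5774, -0.5774).
r_{12} = q_1·a_2 = 0.5774.
u_2 = a_2 − 0.5774·q_1 = (1.3333, -0.3333, -1.6667).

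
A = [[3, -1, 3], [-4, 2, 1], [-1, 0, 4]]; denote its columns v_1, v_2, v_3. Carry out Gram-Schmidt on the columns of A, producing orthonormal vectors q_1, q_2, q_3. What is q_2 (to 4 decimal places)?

q_2 = (0.4576, 0.5230, -0.7191)

v_1 = (3, -4, -1); ‖v_1‖ = 5.0990, so q_1 = (0.5883, -0.7845, -0.1961).
q_1·v_2 = 0.5883·(-1) + (-0.7845)·2 + (-0.1961)·0 = -2.1573.
u_2 = v_2 + 2.1573·q_1 = (0.2692, 0.3077, -0.4231).
‖u_2‖ = 0.5883, so q_2 = (0.4576, 0.5230, -0.7191).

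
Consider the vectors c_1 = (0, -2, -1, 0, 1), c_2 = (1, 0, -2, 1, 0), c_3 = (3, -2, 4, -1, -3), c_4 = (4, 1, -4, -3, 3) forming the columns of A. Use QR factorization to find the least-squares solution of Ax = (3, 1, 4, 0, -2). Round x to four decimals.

c_1 = (0, -2, -1, 0, 1); ‖c_1‖ = 2.4495, so e_1 = (0.0000, -0.8165, -0.4082, 0.0000, 0.4082).
e_1·c_2 = 0.0000·1 + (-0.8165)·0 + (-0.4082)·(-2) + 0.0000·1 + 0.4082·0 = 0.8165.
u_2 = c_2 − 0.8165·e_1 = (1.0000, 0.6667, -1.6667, 1.0000, -0.3333).
‖u_2‖ = 2.3094, so e_2 = (0.4330, 0.2887, -0.7217, 0.4330, -0.1443).
e_1·c_3 = 0.0000·3 + (-0.8165)·(-2) + (-0.4082)·4 + 0.0000·(-1) + 0.4082·(-3) = -1.2247; e_2·c_3 = 0.4330·3 + 0.2887·(-2) + (-0.7217)·4 + 0.4330·(-1) + (-0.1443)·(-3) = -2.1651.
u_3 = c_3 + 1.2247·e_1 + 2.1651·e_2 = (3.9375, -2.3750, 1.9375, -0.0625, -2.8125).
‖u_3‖ = 5.7282, so e_3 = (0.6874, -0.4146, 0.3382, -0.0109, -0.4910).
e_1·c_4 = 0.0000·4 + (-0.8165)·1 + (-0.4082)·(-4) + 0.0000·(-3) + 0.4082·3 = 2.0412; e_2·c_4 = 0.4330·4 + 0.2887·1 + (-0.7217)·(-4) + 0.4330·(-3) + (-0.1443)·3 = 3.1754; e_3·c_4 = 0.6874·4 + (-0.4146)·1 + 0.3382·(-4) + (-0.0109)·(-3) + (-0.4910)·3 = -0.4583.
u_4 = c_4 − 2.0412·e_1 − 3.1754·e_2 + 0.4583·e_3 = (2.9400, 1.5600, -0.7200, -4.3800, 2.4000).
‖u_4‖ = 6.0448, so e_4 = (0.4864, 0.2581, -0.1191, -0.7246, 0.3970).
Qᵀb = (-3.2660, -1.0104, 3.9825, 0.4467).
Back-substitute: x_4 = 0.4467/6.0448 = 0.0739.
x_3 = (3.9825 + 0.4583·0.0739)/5.7282 = 0.7011.
x_2 = (-1.0104 + 2.1651·0.7011 − 3.1754·0.0739)/2.3094 = 0.1182.
x_1 = (-3.2660 − 0.8165·0.1182 + 1.2247·0.7011 − 2.0412·0.0739)/2.4495 = -1.0837.

x = (-1.0837, 0.1182, 0.7011, 0.0739)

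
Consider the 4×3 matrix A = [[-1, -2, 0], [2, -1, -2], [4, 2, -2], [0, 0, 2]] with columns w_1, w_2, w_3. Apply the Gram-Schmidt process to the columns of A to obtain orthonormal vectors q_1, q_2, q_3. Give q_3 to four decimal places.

q_1 = w_1/‖w_1‖ = (-1, 2, 4, 0)/4.5826 = (-0.2182, 0.4364, 0.8729, 0.0000).
r_{12} = q_1·w_2 = 1.7457.
u_2 = w_2 − 1.7457·q_1 = (-1.6190, -1.7619, 0.4762, 0.0000).
‖u_2‖ = 2.4398, so q_2 = (-0.6636, -0.7222, 0.1952, 0.0000).
r_{13} = q_1·w_3 = -2.6186; r_{23} = q_2·w_3 = 1.0540.
u_3 = w_3 + 2.6186·q_1 − 1.0540·q_2 = (0.1280, -0.0960, 0.0800, 2.0000).
‖u_3‖ = 2.0080, so q_3 = (0.0637, -0.0478, 0.0398, 0.9960).

q_3 = (0.0637, -0.0478, 0.0398, 0.9960)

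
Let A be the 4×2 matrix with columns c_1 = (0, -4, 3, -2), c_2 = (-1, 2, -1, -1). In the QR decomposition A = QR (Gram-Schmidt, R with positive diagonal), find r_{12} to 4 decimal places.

r_{12} = -1.6713

c_1 = (0, -4, 3, -2); ‖c_1‖ = 5.3852, so q_1 = (0.0000, -0.7428, 0.5571, -0.3714).
r_{12} = q_1·c_2 = -1.6713.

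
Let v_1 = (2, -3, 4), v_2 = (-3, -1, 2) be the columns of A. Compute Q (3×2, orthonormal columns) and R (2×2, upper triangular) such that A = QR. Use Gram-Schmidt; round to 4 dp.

e_1 = v_1/‖v_1‖ = (2, -3, 4)/5.3852 = (0.3714, -0.5571, 0.7428).
r_{12} = e_1·v_2 = 0.9285.
u_2 = v_2 − 0.9285·e_1 = (-3.3448, -0.4828, 1.3103).
‖u_2‖ = 3.6246, so e_2 = (-0.9228, -0.1332, 0.3615).

Q = [[0.3714, -0.9228], [-0.5571, -0.1332], [0.7428, 0.3615]], R = [[5.3852, 0.9285], [0.0000, 3.6246]]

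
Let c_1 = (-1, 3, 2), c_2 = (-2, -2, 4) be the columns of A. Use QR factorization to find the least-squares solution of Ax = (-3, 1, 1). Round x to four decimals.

x = (0.5000, 0.2500)

c_1 = (-1, 3, 2); ‖c_1‖ = 3.7417, so e_1 = (-0.2673, 0.8018, 0.5345).
e_1·c_2 = (-0.2673)·(-2) + 0.8018·(-2) + 0.5345·4 = 1.0690.
u_2 = c_2 − 1.0690·e_1 = (-1.7143, -2.8571, 3.4286).
‖u_2‖ = 4.7809, so e_2 = (-0.3586, -0.5976, 0.7171).
Qᵀb = (2.1381, 1.1952).
Back-substitute: x_2 = 1.1952/4.7809 = 0.2500.
x_1 = (2.1381 − 1.0690·0.2500)/3.7417 = 0.5000.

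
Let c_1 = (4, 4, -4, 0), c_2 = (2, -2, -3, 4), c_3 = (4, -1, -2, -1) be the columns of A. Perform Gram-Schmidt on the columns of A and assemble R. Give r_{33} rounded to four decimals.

r_{33} = 3.4689

c_1 = (4, 4, -4, 0); ‖c_1‖ = 6.9282, so e_1 = (0.5774, 0.5774, -0.5774, 0.0000).
e_1·c_2 = 0.5774·2 + 0.5774·(-2) + (-0.5774)·(-3) + 0.0000·4 = 1.7321.
u_2 = c_2 − 1.7321·e_1 = (1.0000, -3.0000, -2.0000, 4.0000).
‖u_2‖ = 5.4772, so e_2 = (0.1826, -0.5477, -0.3651, 0.7303).
e_1·c_3 = 0.5774·4 + 0.5774·(-1) + (-0.5774)·(-2) + 0.0000·(-1) = 2.8868; e_2·c_3 = 0.1826·4 + (-0.5477)·(-1) + (-0.3651)·(-2) + 0.7303·(-1) = 1.2780.
u_3 = c_3 − 2.8868·e_1 − 1.2780·e_2 = (2.1000, -1.9667, 0.1333, -1.9333).
r_{33} = ‖u_3‖ = 3.4689.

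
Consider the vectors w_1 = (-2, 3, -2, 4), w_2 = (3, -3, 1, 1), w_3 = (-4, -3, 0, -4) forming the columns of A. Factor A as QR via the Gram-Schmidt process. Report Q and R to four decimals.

w_1 = (-2, 3, -2, 4); ‖w_1‖ = 5.7446, so e_1 = (-0.3482, 0.5222, -0.3482, 0.6963).
e_1·w_2 = (-0.3482)·3 + 0.5222·(-3) + (-0.3482)·1 + 0.6963·1 = -2.2630.
u_2 = w_2 + 2.2630·e_1 = (2.2121, -1.8182, 0.2121, 2.5758).
‖u_2‖ = 3.8573, so e_2 = (0.5735, -0.4714, 0.0550, 0.6678).
e_1·w_3 = (-0.3482)·(-4) + 0.5222·(-3) + (-0.3482)·0 + 0.6963·(-4) = -2.9593; e_2·w_3 = 0.5735·(-4) + (-0.4714)·(-3) + 0.0550·0 + 0.6678·(-4) = -3.5509.
u_3 = w_3 + 2.9593·e_1 + 3.5509·e_2 = (-2.9939, -3.1283, -0.8350, 0.4318).
‖u_3‖ = 4.4310, so e_3 = (-0.6757, -0.7060, -0.1885, 0.0974).

Q = [[-0.3482, 0.5735, -0.6757], [0.5222, -0.4714, -0.7060], [-0.3482, 0.0550, -0.1885], [0.6963, 0.6678, 0.0974]], R = [[5.7446, -2.2630, -2.9593], [0.0000, 3.8573, -3.5509], [0.0000, 0.0000, 4.4310]]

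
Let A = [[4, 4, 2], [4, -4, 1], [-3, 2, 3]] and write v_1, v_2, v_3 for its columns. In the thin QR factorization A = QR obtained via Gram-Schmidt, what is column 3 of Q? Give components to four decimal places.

e_1 = v_1/‖v_1‖ = (4, 4, -3)/6.4031 = (0.6247, 0.6247, -0.4685).
r_{12} = e_1·v_2 = -0.9370.
u_2 = v_2 + 0.9370·e_1 = (4.5854, -3.4146, 1.5610).
‖u_2‖ = 5.9264, so e_2 = (0.7737, -0.5762, 0.2634).
r_{13} = e_1·v_3 = 0.4685; r_{23} = e_2·v_3 = 1.7615.
u_3 = v_3 − 0.4685·e_1 − 1.7615·e_2 = (0.3444, 1.7222, 2.7556).
‖u_3‖ = 3.2677, so e_3 = (0.1054, 0.5270, 0.8433).

e_3 = (0.1054, 0.5270, 0.8433)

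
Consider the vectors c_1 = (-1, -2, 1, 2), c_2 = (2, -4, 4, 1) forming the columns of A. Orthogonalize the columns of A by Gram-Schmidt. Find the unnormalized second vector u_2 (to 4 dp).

u_2 = (3.2000, -1.6000, 2.8000, -1.4000)

e_1 = c_1/‖c_1‖ = (-1, -2, 1, 2)/3.1623 = (-0.3162, -0.6325, 0.3162, 0.6325).
r_{12} = e_1·c_2 = 3.7947.
u_2 = c_2 − 3.7947·e_1 = (3.2000, -1.6000, 2.8000, -1.4000).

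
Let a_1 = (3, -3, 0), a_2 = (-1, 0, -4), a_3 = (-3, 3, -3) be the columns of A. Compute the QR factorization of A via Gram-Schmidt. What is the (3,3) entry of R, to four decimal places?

a_1 = (3, -3, 0); ‖a_1‖ = 4.2426, so e_1 = (0.7071, -0.7071, 0.0000).
e_1·a_2 = 0.7071·(-1) + (-0.7071)·0 + 0.0000·(-4) = -0.7071.
u_2 = a_2 + 0.7071·e_1 = (-0.5000, -0.5000, -4.0000).
‖u_2‖ = 4.0620, so e_2 = (-0.1231, -0.1231, -0.9847).
e_1·a_3 = 0.7071·(-3) + (-0.7071)·3 + 0.0000·(-3) = -4.2426; e_2·a_3 = (-0.1231)·(-3) + (-0.1231)·3 + (-0.9847)·(-3) = 2.9542.
u_3 = a_3 + 4.2426·e_1 − 2.9542·e_2 = (0.3636, 0.3636, -0.0909).
r_{33} = ‖u_3‖ = 0.5222.

r_{33} = 0.5222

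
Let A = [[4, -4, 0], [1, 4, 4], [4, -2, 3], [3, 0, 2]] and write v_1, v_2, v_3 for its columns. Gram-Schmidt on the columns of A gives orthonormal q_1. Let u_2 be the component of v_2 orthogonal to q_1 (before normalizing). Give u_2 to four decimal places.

u_2 = (-2.0952, 4.4762, -0.0952, 1.4286)

q_1 = v_1/‖v_1‖ = (4, 1, 4, 3)/6.4807 = (0.6172, 0.1543, 0.6172, 0.4629).
r_{12} = q_1·v_2 = -3.0861.
u_2 = v_2 + 3.0861·q_1 = (-2.0952, 4.4762, -0.0952, 1.4286).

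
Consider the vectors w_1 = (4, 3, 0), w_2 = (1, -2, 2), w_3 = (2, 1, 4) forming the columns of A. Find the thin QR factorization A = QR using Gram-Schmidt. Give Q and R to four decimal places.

Q = [[0.8000, 0.4440, -0.4036], [0.6000, -0.5920, 0.5381], [0.0000, 0.6727, 0.7399]], R = [[5.0000, -0.4000, 2.2000], [0.0000, 2.9732, 2.9867], [0.0000, 0.0000, 2.6907]]

e_1 = w_1/‖w_1‖ = (4, 3, 0)/5.0000 = (0.8000, 0.6000, 0.0000).
r_{12} = e_1·w_2 = -0.4000.
u_2 = w_2 + 0.4000·e_1 = (1.3200, -1.7600, 2.0000).
‖u_2‖ = 2.9732, so e_2 = (0.4440, -0.5920, 0.6727).
r_{13} = e_1·w_3 = 2.2000; r_{23} = e_2·w_3 = 2.9867.
u_3 = w_3 − 2.2000·e_1 − 2.9867·e_2 = (-1.0860, 1.4480, 1.9910).
‖u_3‖ = 2.6907, so e_3 = (-0.4036, 0.5381, 0.7399).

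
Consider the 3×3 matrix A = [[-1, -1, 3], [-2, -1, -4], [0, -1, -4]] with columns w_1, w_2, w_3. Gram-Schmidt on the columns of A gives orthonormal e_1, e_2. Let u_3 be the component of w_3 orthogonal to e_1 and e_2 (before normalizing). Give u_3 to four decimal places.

u_3 = (4.6667, -2.3333, -2.3333)

w_1 = (-1, -2, 0); ‖w_1‖ = 2.2361, so e_1 = (-0.4472, -0.8944, 0.0000).
e_1·w_2 = (-0.4472)·(-1) + (-0.8944)·(-1) + 0.0000·(-1) = 1.3416.
u_2 = w_2 − 1.3416·e_1 = (-0.4000, 0.2000, -1.0000).
‖u_2‖ = 1.0954, so e_2 = (-0.3651, 0.1826, -0.9129).
e_1·w_3 = (-0.4472)·3 + (-0.8944)·(-4) + 0.0000·(-4) = 2.2361; e_2·w_3 = (-0.3651)·3 + 0.1826·(-4) + (-0.9129)·(-4) = 1.8257.
u_3 = w_3 − 2.2361·e_1 − 1.8257·e_2 = (4.6667, -2.3333, -2.3333).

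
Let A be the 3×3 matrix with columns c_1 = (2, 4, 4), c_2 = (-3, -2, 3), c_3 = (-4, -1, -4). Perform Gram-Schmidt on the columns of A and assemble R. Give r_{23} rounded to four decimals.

r_{23} = 0.0950

e_1 = c_1/‖c_1‖ = (2, 4, 4)/6.0000 = (0.3333, 0.6667, 0.6667).
r_{12} = e_1·c_2 = -0.3333.
u_2 = c_2 + 0.3333·e_1 = (-2.8889, -1.7778, 3.2222).
‖u_2‖ = 4.6786, so e_2 = (-0.6175, -0.3800, 0.6887).
r_{23} = e_2·c_3 = 0.0950.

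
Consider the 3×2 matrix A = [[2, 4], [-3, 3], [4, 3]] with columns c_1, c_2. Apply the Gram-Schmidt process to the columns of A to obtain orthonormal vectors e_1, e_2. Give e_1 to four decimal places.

e_1 = (0.3714, -0.5571, 0.7428)

c_1 = (2, -3, 4); ‖c_1‖ = 5.3852, so e_1 = (0.3714, -0.5571, 0.7428).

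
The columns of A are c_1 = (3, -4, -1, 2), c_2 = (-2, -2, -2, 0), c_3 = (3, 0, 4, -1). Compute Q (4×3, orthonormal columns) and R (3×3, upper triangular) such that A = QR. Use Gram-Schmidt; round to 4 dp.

c_1 = (3, -4, -1, 2); ‖c_1‖ = 5.4772, so e_1 = (0.5477, -0.7303, -0.1826, 0.3651).
e_1·c_2 = 0.5477·(-2) + (-0.7303)·(-2) + (-0.1826)·(-2) + 0.3651·0 = 0.7303.
u_2 = c_2 − 0.7303·e_1 = (-2.4000, -1.4667, -1.8667, -0.2667).
‖u_2‖ = 3.3862, so e_2 = (-0.7087, -0.4331, -0.5512, -0.0787).
e_1·c_3 = 0.5477·3 + (-0.7303)·0 + (-0.1826)·4 + 0.3651·(-1) = 0.5477; e_2·c_3 = (-0.7087)·3 + (-0.4331)·0 + (-0.5512)·4 + (-0.0787)·(-1) = -4.2525.
u_3 = c_3 − 0.5477·e_1 + 4.2525·e_2 = (-0.3140, -1.4419, 1.7558, -1.5349).
‖u_3‖ = 2.7598, so e_3 = (-0.1138, -0.5225, 0.6362, -0.5562).

Q = [[0.5477, -0.7087, -0.1138], [-0.7303, -0.4331, -0.5225], [-0.1826, -0.5512, 0.6362], [0.3651, -0.0787, -0.5562]], R = [[5.4772, 0.7303, 0.5477], [0.0000, 3.3862, -4.2525], [0.0000, 0.0000, 2.7598]]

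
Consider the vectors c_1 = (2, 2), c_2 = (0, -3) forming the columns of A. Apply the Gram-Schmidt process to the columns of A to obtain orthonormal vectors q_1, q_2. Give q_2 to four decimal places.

c_1 = (2, 2); ‖c_1‖ = 2.8284, so q_1 = (0.7071, 0.7071).
q_1·c_2 = 0.7071·0 + 0.7071·(-3) = -2.1213.
u_2 = c_2 + 2.1213·q_1 = (1.5000, -1.5000).
‖u_2‖ = 2.1213, so q_2 = (0.7071, -0.7071).

q_2 = (0.7071, -0.7071)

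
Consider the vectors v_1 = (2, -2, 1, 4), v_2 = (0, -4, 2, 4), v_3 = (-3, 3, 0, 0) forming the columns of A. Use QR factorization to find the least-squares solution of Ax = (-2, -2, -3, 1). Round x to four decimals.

v_1 = (2, -2, 1, 4); ‖v_1‖ = 5.0000, so q_1 = (0.4000, -0.4000, 0.2000, 0.8000).
q_1·v_2 = 0.4000·0 + (-0.4000)·(-4) + 0.2000·2 + 0.8000·4 = 5.2000.
u_2 = v_2 − 5.2000·q_1 = (-2.0800, -1.9200, 0.9600, -0.1600).
‖u_2‖ = 2.9933, so q_2 = (-0.6949, -0.6414, 0.3207, -0.0535).
q_1·v_3 = 0.4000·(-3) + (-0.4000)·3 + 0.2000·0 + 0.8000·0 = -2.4000; q_2·v_3 = (-0.6949)·(-3) + (-0.6414)·3 + 0.3207·0 + (-0.0535)·0 = 0.1604.
u_3 = v_3 + 2.4000·q_1 − 0.1604·q_2 = (-1.9286, 2.1429, 0.4286, 1.9286).
‖u_3‖ = 3.4949, so q_3 = (-0.5518, 0.6131, 0.1226, 0.5518).
Qᵀb = (0.2000, 1.6570, 0.0613).
Back-substitute: x_3 = 0.0613/3.4949 = 0.0175.
x_2 = (1.6570 − 0.1604·0.0175)/2.9933 = 0.5526.
x_1 = (0.2000 − 5.2000·0.5526 + 2.4000·0.0175)/5.0000 = -0.5263.

x = (-0.5263, 0.5526, 0.0175)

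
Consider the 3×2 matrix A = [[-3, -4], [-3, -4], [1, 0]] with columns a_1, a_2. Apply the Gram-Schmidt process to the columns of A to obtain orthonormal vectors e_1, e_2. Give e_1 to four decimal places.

a_1 = (-3, -3, 1); ‖a_1‖ = 4.3589, so e_1 = (-0.6882, -0.6882, 0.2294).

e_1 = (-0.6882, -0.6882, 0.2294)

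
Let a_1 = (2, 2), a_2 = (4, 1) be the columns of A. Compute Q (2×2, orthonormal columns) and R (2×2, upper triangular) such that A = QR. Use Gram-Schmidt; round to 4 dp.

a_1 = (2, 2); ‖a_1‖ = 2.8284, so q_1 = (0.7071, 0.7071).
q_1·a_2 = 0.7071·4 + 0.7071·1 = 3.5355.
u_2 = a_2 − 3.5355·q_1 = (1.5000, -1.5000).
‖u_2‖ = 2.1213, so q_2 = (0.7071, -0.7071).

Q = [[0.7071, 0.7071], [0.7071, -0.7071]], R = [[2.8284, 3.5355], [0.0000, 2.1213]]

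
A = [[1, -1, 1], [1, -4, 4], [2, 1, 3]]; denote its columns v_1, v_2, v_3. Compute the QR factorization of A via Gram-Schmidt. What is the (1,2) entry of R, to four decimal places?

v_1 = (1, 1, 2); ‖v_1‖ = 2.4495, so q_1 = (0.4082, 0.4082, 0.8165).
r_{12} = q_1·v_2 = -1.2247.

r_{12} = -1.2247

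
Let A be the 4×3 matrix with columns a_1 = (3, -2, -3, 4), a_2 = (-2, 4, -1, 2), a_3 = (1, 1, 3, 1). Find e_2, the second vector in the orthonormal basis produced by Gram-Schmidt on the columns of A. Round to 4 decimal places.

e_1 = a_1/‖a_1‖ = (3, -2, -3, 4)/6.1644 = (0.4867, -0.3244, -0.4867, 0.6489).
r_{12} = e_1·a_2 = -0.4867.
u_2 = a_2 + 0.4867·e_1 = (-1.7632, 3.8421, -1.2368, 2.3158).
‖u_2‖ = 4.9763, so e_2 = (-0.3543, 0.7721, -0.2485, 0.4654).

e_2 = (-0.3543, 0.7721, -0.2485, 0.4654)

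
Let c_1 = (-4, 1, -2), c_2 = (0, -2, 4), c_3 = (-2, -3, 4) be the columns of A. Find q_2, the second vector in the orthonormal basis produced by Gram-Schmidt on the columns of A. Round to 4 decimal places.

c_1 = (-4, 1, -2); ‖c_1‖ = 4.5826, so q_1 = (-0.8729, 0.2182, -0.4364).
q_1·c_2 = (-0.8729)·0 + 0.2182·(-2) + (-0.4364)·4 = -2.1822.
u_2 = c_2 + 2.1822·q_1 = (-1.9048, -1.5238, 3.0476).
‖u_2‖ = 3.9036, so q_2 = (-0.4880, -0.3904, 0.7807).

q_2 = (-0.4880, -0.3904, 0.7807)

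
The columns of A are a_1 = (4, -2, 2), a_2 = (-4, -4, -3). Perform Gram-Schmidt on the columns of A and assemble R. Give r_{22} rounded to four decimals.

a_1 = (4, -2, 2); ‖a_1‖ = 4.8990, so q_1 = (0.8165, -0.4082, 0.4082).
q_1·a_2 = 0.8165·(-4) + (-0.4082)·(-4) + 0.4082·(-3) = -2.8577.
u_2 = a_2 + 2.8577·q_1 = (-1.6667, -5.1667, -1.8333).
r_{22} = ‖u_2‖ = 5.7300.

r_{22} = 5.7300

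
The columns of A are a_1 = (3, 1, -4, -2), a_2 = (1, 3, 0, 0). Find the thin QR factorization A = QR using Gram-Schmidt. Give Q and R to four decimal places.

a_1 = (3, 1, -4, -2); ‖a_1‖ = 5.4772, so q_1 = (0.5477, 0.1826, -0.7303, -0.3651).
q_1·a_2 = 0.5477·1 + 0.1826·3 + (-0.7303)·0 + (-0.3651)·0 = 1.0954.
u_2 = a_2 − 1.0954·q_1 = (0.4000, 2.8000, 0.8000, 0.4000).
‖u_2‖ = 2.9665, so q_2 = (0.1348, 0.9439, 0.2697, 0.1348).

Q = [[0.5477, 0.1348], [0.1826, 0.9439], [-0.7303, 0.2697], [-0.3651, 0.1348]], R = [[5.4772, 1.0954], [0.0000, 2.9665]]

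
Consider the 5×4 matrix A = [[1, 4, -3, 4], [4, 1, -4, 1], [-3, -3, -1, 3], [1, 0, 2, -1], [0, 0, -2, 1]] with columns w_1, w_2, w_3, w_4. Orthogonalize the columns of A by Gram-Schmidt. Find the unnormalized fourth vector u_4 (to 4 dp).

u_4 = (0.7239, 0.2484, 1.0480, 1.4264, -0.6803)

w_1 = (1, 4, -3, 1, 0); ‖w_1‖ = 5.1962, so q_1 = (0.1925, 0.7698, -0.5774, 0.1925, 0.0000).
q_1·w_2 = 0.1925·4 + 0.7698·1 + (-0.5774)·(-3) + 0.1925·0 + 0.0000·0 = 3.2717.
u_2 = w_2 − 3.2717·q_1 = (3.3704, -1.5185, -1.1111, -0.6296, 0.0000).
‖u_2‖ = 3.9110, so q_2 = (0.8618, -0.3883, -0.2841, -0.1610, 0.0000).
q_1·w_3 = 0.1925·(-3) + 0.7698·(-4) + (-0.5774)·(-1) + 0.1925·2 + 0.0000·(-2) = -2.6943; q_2·w_3 = 0.8618·(-3) + (-0.3883)·(-4) + (-0.2841)·(-1) + (-0.1610)·2 + 0.0000·(-2) = -1.0701.
u_3 = w_3 + 2.6943·q_1 + 1.0701·q_2 = (-1.5593, -2.3414, -2.8596, 2.3462, -2.0000).
‖u_3‖ = 5.0592, so q_3 = (-0.3082, -0.4628, -0.5652, 0.4638, -0.3953).
q_1·w_4 = 0.1925·4 + 0.7698·1 + (-0.5774)·3 + 0.1925·(-1) + 0.0000·1 = -0.3849; q_2·w_4 = 0.8618·4 + (-0.3883)·1 + (-0.2841)·3 + (-0.1610)·(-1) + 0.0000·1 = 2.3675; q_3·w_4 = (-0.3082)·4 + (-0.4628)·1 + (-0.5652)·3 + 0.4638·(-1) + (-0.3953)·1 = -4.2504.
u_4 = w_4 + 0.3849·q_1 − 2.3675·q_2 + 4.2504·q_3 = (0.7239, 0.2484, 1.0480, 1.4264, -0.6803).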